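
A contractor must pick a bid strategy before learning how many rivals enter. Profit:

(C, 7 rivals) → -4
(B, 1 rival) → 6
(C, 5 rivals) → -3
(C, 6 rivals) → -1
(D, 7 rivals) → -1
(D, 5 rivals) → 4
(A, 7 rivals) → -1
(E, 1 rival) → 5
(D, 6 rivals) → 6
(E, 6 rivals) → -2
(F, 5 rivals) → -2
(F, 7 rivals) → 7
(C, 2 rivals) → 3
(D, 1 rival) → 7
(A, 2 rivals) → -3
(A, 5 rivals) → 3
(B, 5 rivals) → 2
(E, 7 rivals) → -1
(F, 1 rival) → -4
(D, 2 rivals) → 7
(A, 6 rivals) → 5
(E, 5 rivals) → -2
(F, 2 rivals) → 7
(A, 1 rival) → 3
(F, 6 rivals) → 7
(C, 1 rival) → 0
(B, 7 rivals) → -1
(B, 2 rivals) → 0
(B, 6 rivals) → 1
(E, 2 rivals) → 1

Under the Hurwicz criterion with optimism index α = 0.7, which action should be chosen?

D

A: 0.7·5 + 0.3·(-3) = 2.6
B: 0.7·6 + 0.3·(-1) = 3.9
C: 0.7·3 + 0.3·(-4) = 0.9
D: 0.7·7 + 0.3·(-1) = 4.6
E: 0.7·5 + 0.3·(-2) = 2.9
F: 0.7·7 + 0.3·(-4) = 3.7
Highest Hurwicz score = 4.6 → D.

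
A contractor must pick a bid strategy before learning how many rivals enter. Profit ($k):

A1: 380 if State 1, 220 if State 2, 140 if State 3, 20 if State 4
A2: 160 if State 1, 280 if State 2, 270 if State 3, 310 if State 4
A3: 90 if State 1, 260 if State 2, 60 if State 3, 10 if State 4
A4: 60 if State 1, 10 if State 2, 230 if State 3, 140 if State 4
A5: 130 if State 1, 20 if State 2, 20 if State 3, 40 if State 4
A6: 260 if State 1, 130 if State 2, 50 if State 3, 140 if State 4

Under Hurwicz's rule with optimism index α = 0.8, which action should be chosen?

A1

A1: 0.8·380 + 0.2·20 = 308
A2: 0.8·310 + 0.2·160 = 280
A3: 0.8·260 + 0.2·10 = 210
A4: 0.8·230 + 0.2·10 = 186
A5: 0.8·130 + 0.2·20 = 108
A6: 0.8·260 + 0.2·50 = 218
Highest Hurwicz score = 308 → A1.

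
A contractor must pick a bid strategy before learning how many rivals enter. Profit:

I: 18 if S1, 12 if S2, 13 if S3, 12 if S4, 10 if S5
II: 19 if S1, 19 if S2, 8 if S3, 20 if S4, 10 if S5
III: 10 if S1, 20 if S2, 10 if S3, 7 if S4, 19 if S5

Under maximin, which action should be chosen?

I

Row minima: I=10, II=8, III=7
Best worst-case = 10 → I.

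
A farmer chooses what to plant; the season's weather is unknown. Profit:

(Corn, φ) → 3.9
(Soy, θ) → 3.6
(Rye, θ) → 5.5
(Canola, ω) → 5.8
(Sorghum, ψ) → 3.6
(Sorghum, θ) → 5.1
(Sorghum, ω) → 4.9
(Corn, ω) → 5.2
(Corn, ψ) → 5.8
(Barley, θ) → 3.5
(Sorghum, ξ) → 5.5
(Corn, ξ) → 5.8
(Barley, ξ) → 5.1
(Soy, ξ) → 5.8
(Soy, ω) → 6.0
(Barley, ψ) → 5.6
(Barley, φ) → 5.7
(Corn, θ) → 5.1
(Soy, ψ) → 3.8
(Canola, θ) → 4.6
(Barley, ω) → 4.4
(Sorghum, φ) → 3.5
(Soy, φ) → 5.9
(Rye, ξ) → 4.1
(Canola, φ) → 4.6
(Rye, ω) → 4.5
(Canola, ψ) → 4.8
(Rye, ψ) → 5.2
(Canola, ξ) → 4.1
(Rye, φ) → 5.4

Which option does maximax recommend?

Row maxima: Canola=5.8, Barley=5.7, Soy=6.0, Rye=5.5, Corn=5.8, Sorghum=5.5
Best best-case = 6.0 → Soy.

Soy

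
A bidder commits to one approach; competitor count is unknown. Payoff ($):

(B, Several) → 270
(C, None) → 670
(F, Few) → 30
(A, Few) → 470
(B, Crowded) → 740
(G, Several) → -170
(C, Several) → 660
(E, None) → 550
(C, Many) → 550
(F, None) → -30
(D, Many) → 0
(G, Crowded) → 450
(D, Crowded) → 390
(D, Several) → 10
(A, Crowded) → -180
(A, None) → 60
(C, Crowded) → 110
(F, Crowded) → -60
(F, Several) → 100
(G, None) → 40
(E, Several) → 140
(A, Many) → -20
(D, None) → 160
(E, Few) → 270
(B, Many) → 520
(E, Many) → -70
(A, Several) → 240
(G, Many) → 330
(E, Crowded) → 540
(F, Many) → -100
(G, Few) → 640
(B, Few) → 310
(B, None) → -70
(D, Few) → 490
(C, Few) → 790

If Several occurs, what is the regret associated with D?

Best payoff under Several is 660.
Regret = 660 − 10 = 650.

650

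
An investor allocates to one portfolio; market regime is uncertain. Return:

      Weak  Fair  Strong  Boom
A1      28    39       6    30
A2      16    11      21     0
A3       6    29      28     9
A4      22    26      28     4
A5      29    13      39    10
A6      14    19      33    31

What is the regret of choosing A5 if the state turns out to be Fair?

Best payoff under Fair is 39.
Regret = 39 − 13 = 26.

26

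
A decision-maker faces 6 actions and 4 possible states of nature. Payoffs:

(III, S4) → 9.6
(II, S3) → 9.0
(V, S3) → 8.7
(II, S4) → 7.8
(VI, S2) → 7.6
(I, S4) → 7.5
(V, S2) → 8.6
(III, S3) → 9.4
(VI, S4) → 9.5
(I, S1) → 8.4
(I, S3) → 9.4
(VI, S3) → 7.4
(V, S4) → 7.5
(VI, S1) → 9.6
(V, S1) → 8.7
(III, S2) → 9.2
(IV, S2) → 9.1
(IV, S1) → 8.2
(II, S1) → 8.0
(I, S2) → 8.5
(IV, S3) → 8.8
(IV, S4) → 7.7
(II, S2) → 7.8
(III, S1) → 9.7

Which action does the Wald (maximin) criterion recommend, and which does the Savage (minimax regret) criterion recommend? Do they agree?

Row minima: I=7.5, II=7.8, III=9.2, IV=7.7, V=7.5, VI=7.4
Best worst-case = 9.2 → III.
Column bests: S1=9.7, S2=9.2, S3=9.4, S4=9.6.
I regrets: 1.3, 0.7, 0.0, 2.1 → max 2.1
II regrets: 1.7, 1.4, 0.4, 1.8 → max 1.8
III regrets: 0.0, 0.0, 0.0, 0.0 → max 0.0
IV regrets: 1.5, 0.1, 0.6, 1.9 → max 1.9
V regrets: 1.0, 0.6, 0.7, 2.1 → max 2.1
VI regrets: 0.1, 1.6, 2.0, 0.1 → max 2.0
Smallest max regret = 0.0 → III.

maximin → III; minimax regret → III (agree)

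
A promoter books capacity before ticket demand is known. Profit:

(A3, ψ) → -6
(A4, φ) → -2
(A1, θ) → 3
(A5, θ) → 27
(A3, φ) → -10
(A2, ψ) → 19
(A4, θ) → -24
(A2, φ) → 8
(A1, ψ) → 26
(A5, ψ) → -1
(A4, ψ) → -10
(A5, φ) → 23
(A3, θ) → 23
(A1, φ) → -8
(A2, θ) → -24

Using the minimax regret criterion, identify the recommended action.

A5

Column bests: θ=27, φ=23, ψ=26.
A1 regrets: 24, 31, 0 → max 31
A2 regrets: 51, 15, 7 → max 51
A3 regrets: 4, 33, 32 → max 33
A4 regrets: 51, 25, 36 → max 51
A5 regrets: 0, 0, 27 → max 27
Smallest max regret = 27 → A5.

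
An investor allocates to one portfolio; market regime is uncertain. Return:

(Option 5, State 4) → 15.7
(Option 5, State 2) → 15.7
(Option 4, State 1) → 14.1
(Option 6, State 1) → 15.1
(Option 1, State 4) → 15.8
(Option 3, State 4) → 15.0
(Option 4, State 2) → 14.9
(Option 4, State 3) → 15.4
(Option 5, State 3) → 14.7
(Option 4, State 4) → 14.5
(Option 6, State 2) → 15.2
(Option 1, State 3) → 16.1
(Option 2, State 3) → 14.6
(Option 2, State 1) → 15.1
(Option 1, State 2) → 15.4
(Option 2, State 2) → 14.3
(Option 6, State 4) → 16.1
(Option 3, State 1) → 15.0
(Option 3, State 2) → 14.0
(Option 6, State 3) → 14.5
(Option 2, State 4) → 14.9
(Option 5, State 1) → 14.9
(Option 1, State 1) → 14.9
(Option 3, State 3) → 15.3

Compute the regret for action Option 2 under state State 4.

1.2

Best payoff under State 4 is 16.1.
Regret = 16.1 − 14.9 = 1.2.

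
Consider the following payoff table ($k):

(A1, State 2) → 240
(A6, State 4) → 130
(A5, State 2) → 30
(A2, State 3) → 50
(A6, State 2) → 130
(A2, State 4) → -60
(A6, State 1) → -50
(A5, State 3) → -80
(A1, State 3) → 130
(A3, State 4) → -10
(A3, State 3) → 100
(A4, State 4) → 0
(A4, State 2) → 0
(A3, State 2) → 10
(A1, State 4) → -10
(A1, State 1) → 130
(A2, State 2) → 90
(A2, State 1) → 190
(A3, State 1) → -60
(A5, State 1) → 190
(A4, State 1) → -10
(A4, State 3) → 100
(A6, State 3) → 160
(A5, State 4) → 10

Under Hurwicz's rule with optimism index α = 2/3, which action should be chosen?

A1

A1: 2/3·240 + 1/3·(-10) = 470/3
A2: 2/3·190 + 1/3·(-60) = 320/3
A3: 2/3·100 + 1/3·(-60) = 140/3
A4: 2/3·100 + 1/3·(-10) = 190/3
A5: 2/3·190 + 1/3·(-80) = 100
A6: 2/3·160 + 1/3·(-50) = 90
Highest Hurwicz score = 470/3 → A1.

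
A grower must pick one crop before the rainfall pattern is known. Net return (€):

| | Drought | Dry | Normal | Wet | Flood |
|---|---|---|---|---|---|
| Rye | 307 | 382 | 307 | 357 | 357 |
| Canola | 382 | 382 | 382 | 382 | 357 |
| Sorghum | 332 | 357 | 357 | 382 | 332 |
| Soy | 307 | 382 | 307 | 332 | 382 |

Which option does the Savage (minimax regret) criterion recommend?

Column bests: Drought=382, Dry=382, Normal=382, Wet=382, Flood=382.
Rye regrets: 75, 0, 75, 25, 25 → max 75
Canola regrets: 0, 0, 0, 0, 25 → max 25
Sorghum regrets: 50, 25, 25, 0, 50 → max 50
Soy regrets: 75, 0, 75, 50, 0 → max 75
Smallest max regret = 25 → Canola.

Canola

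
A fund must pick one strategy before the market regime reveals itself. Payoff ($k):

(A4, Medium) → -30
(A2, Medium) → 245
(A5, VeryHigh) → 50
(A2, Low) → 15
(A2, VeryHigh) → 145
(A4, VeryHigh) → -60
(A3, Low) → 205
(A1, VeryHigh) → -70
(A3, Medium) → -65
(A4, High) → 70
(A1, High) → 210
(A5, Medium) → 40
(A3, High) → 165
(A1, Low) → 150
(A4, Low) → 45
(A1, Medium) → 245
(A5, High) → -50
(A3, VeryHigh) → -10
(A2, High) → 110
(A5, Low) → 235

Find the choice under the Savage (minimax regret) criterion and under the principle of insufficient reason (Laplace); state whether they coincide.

minimax regret → A1; laplace → A1 (agree)

Column bests: Low=235, Medium=245, High=210, VeryHigh=145.
A1 regrets: 85, 0, 0, 215 → max 215
A2 regrets: 220, 0, 100, 0 → max 220
A3 regrets: 30, 310, 45, 155 → max 310
A4 regrets: 190, 275, 140, 205 → max 275
A5 regrets: 0, 205, 260, 95 → max 260
Smallest max regret = 215 → A1.
Row averages: A1=133.75, A2=128.75, A3=73.75, A4=6.25, A5=68.75
Highest average = 133.75 → A1.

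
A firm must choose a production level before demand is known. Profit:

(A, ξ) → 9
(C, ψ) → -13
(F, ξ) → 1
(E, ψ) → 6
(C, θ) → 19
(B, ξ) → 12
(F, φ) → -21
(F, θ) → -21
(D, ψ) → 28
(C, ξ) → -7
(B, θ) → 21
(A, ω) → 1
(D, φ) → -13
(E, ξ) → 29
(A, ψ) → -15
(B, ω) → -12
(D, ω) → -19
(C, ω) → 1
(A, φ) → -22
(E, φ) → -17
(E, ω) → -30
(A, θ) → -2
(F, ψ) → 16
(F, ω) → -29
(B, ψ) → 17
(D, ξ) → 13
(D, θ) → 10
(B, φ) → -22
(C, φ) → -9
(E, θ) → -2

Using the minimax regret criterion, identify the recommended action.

B

Column bests: θ=21, φ=-9, ψ=28, ω=1, ξ=29.
A regrets: 23, 13, 43, 0, 20 → max 43
B regrets: 0, 13, 11, 13, 17 → max 17
C regrets: 2, 0, 41, 0, 36 → max 41
D regrets: 11, 4, 0, 20, 16 → max 20
E regrets: 23, 8, 22, 31, 0 → max 31
F regrets: 42, 12, 12, 30, 28 → max 42
Smallest max regret = 17 → B.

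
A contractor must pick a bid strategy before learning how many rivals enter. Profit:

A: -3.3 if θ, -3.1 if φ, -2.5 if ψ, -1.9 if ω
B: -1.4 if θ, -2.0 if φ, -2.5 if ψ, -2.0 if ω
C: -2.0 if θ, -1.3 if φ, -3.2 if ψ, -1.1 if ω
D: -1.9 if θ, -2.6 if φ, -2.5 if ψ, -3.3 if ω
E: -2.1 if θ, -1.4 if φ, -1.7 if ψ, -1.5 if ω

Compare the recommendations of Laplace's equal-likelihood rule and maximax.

Row averages: A=-2.7, B=-1.975, C=-1.9, D=-2.575, E=-1.675
Highest average = -1.675 → E.
Row maxima: A=-1.9, B=-1.4, C=-1.1, D=-1.9, E=-1.4
Best best-case = -1.1 → C.

laplace → E; maximax → C (disagree)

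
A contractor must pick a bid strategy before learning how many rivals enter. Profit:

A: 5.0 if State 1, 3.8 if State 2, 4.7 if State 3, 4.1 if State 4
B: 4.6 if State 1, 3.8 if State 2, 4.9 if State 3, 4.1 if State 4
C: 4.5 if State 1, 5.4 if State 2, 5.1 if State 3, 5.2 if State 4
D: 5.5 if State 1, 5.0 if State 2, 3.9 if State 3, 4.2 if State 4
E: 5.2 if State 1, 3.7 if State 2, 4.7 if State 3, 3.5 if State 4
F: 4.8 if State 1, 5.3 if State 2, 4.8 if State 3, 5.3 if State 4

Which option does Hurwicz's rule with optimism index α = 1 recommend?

D

A: 1·5.0 + 0·3.8 = 5
B: 1·4.9 + 0·3.8 = 4.9
C: 1·5.4 + 0·4.5 = 5.4
D: 1·5.5 + 0·3.9 = 5.5
E: 1·5.2 + 0·3.5 = 5.2
F: 1·5.3 + 0·4.8 = 5.3
Highest Hurwicz score = 5.5 → D.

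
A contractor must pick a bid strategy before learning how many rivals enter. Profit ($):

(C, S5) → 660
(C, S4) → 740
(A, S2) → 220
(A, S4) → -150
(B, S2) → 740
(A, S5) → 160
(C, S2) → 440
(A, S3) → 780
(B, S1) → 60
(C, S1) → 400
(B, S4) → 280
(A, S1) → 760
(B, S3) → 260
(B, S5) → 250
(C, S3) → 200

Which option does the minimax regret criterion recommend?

Column bests: S1=760, S2=740, S3=780, S4=740, S5=660.
A regrets: 0, 520, 0, 890, 500 → max 890
B regrets: 700, 0, 520, 460, 410 → max 700
C regrets: 360, 300, 580, 0, 0 → max 580
Smallest max regret = 580 → C.

C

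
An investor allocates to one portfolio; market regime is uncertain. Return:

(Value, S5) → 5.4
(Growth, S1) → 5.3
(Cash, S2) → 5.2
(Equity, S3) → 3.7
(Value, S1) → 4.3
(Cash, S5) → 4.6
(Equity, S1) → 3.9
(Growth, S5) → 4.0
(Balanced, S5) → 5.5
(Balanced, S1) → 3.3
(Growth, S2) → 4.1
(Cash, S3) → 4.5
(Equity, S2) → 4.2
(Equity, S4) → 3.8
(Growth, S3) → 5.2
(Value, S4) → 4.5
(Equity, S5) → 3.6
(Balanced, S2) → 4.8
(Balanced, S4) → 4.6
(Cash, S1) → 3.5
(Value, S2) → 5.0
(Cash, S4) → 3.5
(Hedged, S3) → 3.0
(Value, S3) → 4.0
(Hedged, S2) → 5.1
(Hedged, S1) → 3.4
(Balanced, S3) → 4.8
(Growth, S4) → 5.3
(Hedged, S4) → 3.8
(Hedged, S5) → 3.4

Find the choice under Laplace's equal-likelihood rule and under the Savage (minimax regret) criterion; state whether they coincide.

laplace → Growth; minimax regret → Value (disagree)

Row averages: Value=4.64, Balanced=4.6, Equity=3.84, Hedged=3.74, Cash=4.26, Growth=4.78
Highest average = 4.78 → Growth.
Column bests: S1=5.3, S2=5.2, S3=5.2, S4=5.3, S5=5.5.
Value regrets: 1.0, 0.2, 1.2, 0.8, 0.1 → max 1.2
Balanced regrets: 2.0, 0.4, 0.4, 0.7, 0.0 → max 2.0
Equity regrets: 1.4, 1.0, 1.5, 1.5, 1.9 → max 1.9
Hedged regrets: 1.9, 0.1, 2.2, 1.5, 2.1 → max 2.2
Cash regrets: 1.8, 0.0, 0.7, 1.8, 0.9 → max 1.8
Growth regrets: 0.0, 1.1, 0.0, 0.0, 1.5 → max 1.5
Smallest max regret = 1.2 → Value.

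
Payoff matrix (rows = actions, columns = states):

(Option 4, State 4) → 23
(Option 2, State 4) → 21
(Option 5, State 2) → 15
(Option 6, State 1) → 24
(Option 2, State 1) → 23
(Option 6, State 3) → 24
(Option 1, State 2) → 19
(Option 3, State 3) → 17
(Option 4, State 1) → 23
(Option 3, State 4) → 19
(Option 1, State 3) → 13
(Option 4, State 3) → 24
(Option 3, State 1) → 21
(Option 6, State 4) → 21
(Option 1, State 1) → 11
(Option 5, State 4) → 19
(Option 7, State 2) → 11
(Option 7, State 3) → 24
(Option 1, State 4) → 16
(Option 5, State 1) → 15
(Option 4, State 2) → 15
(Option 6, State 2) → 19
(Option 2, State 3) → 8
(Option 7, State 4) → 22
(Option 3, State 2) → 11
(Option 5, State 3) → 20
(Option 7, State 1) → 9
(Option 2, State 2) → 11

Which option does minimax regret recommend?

Option 6

Column bests: State 1=24, State 2=19, State 3=24, State 4=23.
Option 1 regrets: 13, 0, 11, 7 → max 13
Option 2 regrets: 1, 8, 16, 2 → max 16
Option 3 regrets: 3, 8, 7, 4 → max 8
Option 4 regrets: 1, 4, 0, 0 → max 4
Option 5 regrets: 9, 4, 4, 4 → max 9
Option 6 regrets: 0, 0, 0, 2 → max 2
Option 7 regrets: 15, 8, 0, 1 → max 15
Smallest max regret = 2 → Option 6.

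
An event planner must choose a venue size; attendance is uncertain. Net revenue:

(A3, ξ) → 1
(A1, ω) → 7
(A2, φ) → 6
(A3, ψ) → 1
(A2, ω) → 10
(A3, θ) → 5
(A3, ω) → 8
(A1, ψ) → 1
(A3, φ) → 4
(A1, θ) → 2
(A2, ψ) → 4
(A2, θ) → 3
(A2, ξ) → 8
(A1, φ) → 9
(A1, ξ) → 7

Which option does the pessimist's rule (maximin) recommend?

A2

Row minima: A1=1, A2=3, A3=1
Best worst-case = 3 → A2.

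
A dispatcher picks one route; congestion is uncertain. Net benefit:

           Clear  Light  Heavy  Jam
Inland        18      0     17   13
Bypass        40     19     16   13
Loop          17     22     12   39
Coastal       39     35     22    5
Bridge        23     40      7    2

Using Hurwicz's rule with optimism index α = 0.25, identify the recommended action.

Bypass

Inland: 0.25·18 + 0.75·0 = 4.5
Bypass: 0.25·40 + 0.75·13 = 19.75
Loop: 0.25·39 + 0.75·12 = 18.75
Coastal: 0.25·39 + 0.75·5 = 13.5
Bridge: 0.25·40 + 0.75·2 = 11.5
Highest Hurwicz score = 19.75 → Bypass.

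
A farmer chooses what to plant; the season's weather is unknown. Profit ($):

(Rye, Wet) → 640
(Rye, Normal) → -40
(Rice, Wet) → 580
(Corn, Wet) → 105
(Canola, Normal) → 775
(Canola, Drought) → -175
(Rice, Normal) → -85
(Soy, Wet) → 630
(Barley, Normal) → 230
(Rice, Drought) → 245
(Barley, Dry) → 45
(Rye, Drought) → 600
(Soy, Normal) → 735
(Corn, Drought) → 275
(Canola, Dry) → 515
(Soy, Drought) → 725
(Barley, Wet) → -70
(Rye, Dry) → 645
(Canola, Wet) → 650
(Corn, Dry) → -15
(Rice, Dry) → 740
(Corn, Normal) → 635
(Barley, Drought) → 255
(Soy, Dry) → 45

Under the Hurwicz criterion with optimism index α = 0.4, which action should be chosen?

Barley: 0.4·255 + 0.6·(-70) = 60
Soy: 0.4·735 + 0.6·45 = 321
Rice: 0.4·740 + 0.6·(-85) = 245
Canola: 0.4·775 + 0.6·(-175) = 205
Corn: 0.4·635 + 0.6·(-15) = 245
Rye: 0.4·645 + 0.6·(-40) = 234
Highest Hurwicz score = 321 → Soy.

Soy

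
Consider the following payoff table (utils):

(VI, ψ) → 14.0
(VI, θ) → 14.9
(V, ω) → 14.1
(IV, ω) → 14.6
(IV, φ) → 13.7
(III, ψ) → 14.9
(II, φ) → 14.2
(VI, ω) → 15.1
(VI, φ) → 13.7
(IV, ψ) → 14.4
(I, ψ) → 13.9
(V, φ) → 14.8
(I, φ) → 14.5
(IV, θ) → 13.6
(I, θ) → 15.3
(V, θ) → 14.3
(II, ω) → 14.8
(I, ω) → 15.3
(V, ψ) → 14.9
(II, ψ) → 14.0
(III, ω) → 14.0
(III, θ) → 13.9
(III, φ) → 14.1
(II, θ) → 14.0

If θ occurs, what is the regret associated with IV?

Best payoff under θ is 15.3.
Regret = 15.3 − 13.6 = 1.7.

1.7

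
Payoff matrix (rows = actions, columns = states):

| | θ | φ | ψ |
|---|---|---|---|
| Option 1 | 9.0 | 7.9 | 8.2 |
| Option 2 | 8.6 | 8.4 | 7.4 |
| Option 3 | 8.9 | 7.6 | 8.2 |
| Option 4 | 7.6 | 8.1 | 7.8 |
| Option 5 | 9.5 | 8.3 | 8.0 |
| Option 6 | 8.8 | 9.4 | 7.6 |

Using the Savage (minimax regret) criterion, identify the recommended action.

Column bests: θ=9.5, φ=9.4, ψ=8.2.
Option 1 regrets: 0.5, 1.5, 0.0 → max 1.5
Option 2 regrets: 0.9, 1.0, 0.8 → max 1.0
Option 3 regrets: 0.6, 1.8, 0.0 → max 1.8
Option 4 regrets: 1.9, 1.3, 0.4 → max 1.9
Option 5 regrets: 0.0, 1.1, 0.2 → max 1.1
Option 6 regrets: 0.7, 0.0, 0.6 → max 0.7
Smallest max regret = 0.7 → Option 6.

Option 6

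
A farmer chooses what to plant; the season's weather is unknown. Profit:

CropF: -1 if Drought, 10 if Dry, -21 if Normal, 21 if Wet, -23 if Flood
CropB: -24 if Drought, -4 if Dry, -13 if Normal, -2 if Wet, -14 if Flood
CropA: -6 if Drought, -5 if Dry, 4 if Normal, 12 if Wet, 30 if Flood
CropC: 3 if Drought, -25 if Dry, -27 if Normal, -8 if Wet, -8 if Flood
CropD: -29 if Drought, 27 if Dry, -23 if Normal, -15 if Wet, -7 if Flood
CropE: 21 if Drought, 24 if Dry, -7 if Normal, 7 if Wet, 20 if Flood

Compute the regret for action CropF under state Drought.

Best payoff under Drought is 21.
Regret = 21 − (-1) = 22.

22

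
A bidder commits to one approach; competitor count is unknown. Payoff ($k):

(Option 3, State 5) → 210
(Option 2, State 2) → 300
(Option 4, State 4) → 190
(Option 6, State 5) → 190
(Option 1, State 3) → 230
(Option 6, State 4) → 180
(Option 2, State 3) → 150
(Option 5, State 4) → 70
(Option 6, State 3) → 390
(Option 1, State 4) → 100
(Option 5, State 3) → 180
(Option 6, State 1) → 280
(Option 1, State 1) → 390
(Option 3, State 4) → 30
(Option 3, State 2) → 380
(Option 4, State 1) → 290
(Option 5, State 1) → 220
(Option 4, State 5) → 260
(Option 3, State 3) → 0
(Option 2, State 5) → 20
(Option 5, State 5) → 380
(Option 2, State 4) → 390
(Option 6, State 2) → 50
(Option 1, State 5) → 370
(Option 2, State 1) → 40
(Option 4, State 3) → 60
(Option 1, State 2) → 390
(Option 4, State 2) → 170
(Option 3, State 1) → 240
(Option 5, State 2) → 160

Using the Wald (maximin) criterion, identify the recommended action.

Option 1

Row minima: Option 1=100, Option 2=20, Option 3=0, Option 4=60, Option 5=70, Option 6=50
Best worst-case = 100 → Option 1.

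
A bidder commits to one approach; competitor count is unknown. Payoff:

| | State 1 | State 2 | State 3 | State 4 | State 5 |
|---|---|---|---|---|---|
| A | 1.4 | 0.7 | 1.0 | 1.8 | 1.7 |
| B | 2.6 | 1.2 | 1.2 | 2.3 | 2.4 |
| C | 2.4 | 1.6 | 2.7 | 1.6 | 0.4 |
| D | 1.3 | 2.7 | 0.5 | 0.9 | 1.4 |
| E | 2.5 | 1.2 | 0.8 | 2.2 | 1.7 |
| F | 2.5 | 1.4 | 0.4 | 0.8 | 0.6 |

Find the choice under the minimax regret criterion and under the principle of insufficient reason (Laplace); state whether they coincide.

Column bests: State 1=2.6, State 2=2.7, State 3=2.7, State 4=2.3, State 5=2.4.
A regrets: 1.2, 2.0, 1.7, 0.5, 0.7 → max 2.0
B regrets: 0.0, 1.5, 1.5, 0.0, 0.0 → max 1.5
C regrets: 0.2, 1.1, 0.0, 0.7, 2.0 → max 2.0
D regrets: 1.3, 0.0, 2.2, 1.4, 1.0 → max 2.2
E regrets: 0.1, 1.5, 1.9, 0.1, 0.7 → max 1.9
F regrets: 0.1, 1.3, 2.3, 1.5, 1.8 → max 2.3
Smallest max regret = 1.5 → B.
Row averages: A=1.32, B=1.94, C=1.74, D=1.36, E=1.68, F=1.14
Highest average = 1.94 → B.

minimax regret → B; laplace → B (agree)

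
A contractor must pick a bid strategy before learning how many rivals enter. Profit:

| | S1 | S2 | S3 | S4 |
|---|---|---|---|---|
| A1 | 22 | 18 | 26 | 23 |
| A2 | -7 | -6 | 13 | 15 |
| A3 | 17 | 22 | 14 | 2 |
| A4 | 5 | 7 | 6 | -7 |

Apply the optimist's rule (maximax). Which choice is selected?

A1

Row maxima: A1=26, A2=15, A3=22, A4=7
Best best-case = 26 → A1.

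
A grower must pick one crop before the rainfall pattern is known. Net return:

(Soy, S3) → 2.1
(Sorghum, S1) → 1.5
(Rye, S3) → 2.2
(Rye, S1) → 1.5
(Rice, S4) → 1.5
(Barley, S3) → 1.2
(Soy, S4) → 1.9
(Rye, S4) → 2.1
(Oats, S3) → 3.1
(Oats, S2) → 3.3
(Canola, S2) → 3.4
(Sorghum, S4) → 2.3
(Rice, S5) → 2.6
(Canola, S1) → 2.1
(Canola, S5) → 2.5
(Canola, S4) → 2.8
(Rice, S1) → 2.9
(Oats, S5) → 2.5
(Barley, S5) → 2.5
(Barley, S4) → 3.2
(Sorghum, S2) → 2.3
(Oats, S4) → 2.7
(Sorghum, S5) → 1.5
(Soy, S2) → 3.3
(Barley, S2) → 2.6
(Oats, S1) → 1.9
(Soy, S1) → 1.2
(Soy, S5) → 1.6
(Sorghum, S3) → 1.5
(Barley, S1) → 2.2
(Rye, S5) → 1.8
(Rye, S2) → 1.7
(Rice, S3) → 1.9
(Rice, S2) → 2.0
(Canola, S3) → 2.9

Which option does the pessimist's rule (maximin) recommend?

Canola

Row minima: Rice=1.5, Sorghum=1.5, Oats=1.9, Rye=1.5, Barley=1.2, Soy=1.2, Canola=2.1
Best worst-case = 2.1 → Canola.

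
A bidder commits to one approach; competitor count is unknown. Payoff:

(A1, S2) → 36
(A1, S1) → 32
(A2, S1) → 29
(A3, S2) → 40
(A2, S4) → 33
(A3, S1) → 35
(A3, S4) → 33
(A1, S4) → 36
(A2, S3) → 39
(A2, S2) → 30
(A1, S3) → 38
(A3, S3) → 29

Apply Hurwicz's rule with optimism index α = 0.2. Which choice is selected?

A1: 0.2·38 + 0.8·32 = 33.2
A2: 0.2·39 + 0.8·29 = 31
A3: 0.2·40 + 0.8·29 = 31.2
Highest Hurwicz score = 33.2 → A1.

A1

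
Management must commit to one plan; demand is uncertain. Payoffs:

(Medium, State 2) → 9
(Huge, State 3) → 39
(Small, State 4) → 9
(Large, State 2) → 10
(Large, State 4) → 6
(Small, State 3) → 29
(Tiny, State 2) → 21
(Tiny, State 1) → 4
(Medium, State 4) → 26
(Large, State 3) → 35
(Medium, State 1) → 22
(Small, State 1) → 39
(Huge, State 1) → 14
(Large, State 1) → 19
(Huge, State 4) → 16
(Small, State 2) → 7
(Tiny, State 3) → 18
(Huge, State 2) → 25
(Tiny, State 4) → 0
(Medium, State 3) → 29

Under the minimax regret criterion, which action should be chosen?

Column bests: State 1=39, State 2=25, State 3=39, State 4=26.
Tiny regrets: 35, 4, 21, 26 → max 35
Small regrets: 0, 18, 10, 17 → max 18
Medium regrets: 17, 16, 10, 0 → max 17
Large regrets: 20, 15, 4, 20 → max 20
Huge regrets: 25, 0, 0, 10 → max 25
Smallest max regret = 17 → Medium.

Medium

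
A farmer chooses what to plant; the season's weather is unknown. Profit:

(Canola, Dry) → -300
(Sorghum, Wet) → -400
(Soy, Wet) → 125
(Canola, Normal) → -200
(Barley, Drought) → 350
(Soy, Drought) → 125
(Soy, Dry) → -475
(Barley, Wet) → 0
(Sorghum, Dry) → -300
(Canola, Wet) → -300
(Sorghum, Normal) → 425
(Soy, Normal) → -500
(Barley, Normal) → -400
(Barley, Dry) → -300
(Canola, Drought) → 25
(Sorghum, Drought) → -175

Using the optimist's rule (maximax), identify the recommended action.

Row maxima: Barley=350, Canola=25, Sorghum=425, Soy=125
Best best-case = 425 → Sorghum.

Sorghum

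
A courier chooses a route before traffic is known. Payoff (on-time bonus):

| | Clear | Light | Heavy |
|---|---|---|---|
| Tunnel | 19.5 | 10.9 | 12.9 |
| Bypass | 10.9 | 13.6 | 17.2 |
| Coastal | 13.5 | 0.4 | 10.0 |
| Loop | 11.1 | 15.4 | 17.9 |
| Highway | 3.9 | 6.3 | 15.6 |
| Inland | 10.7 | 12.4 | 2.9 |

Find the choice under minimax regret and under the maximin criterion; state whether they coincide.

minimax regret → Tunnel; maximin → Loop (disagree)

Column bests: Clear=19.5, Light=15.4, Heavy=17.9.
Tunnel regrets: 0.0, 4.5, 5.0 → max 5.0
Bypass regrets: 8.6, 1.8, 0.7 → max 8.6
Coastal regrets: 6.0, 15.0, 7.9 → max 15.0
Loop regrets: 8.4, 0.0, 0.0 → max 8.4
Highway regrets: 15.6, 9.1, 2.3 → max 15.6
Inland regrets: 8.8, 3.0, 15.0 → max 15.0
Smallest max regret = 5.0 → Tunnel.
Row minima: Tunnel=10.9, Bypass=10.9, Coastal=0.4, Loop=11.1, Highway=3.9, Inland=2.9
Best worst-case = 11.1 → Loop.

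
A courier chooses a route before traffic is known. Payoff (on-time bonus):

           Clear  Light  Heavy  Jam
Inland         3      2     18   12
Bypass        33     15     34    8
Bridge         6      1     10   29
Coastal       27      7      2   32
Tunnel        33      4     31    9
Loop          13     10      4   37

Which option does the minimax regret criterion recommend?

Bridge

Column bests: Clear=33, Light=15, Heavy=34, Jam=37.
Inland regrets: 30, 13, 16, 25 → max 30
Bypass regrets: 0, 0, 0, 29 → max 29
Bridge regrets: 27, 14, 24, 8 → max 27
Coastal regrets: 6, 8, 32, 5 → max 32
Tunnel regrets: 0, 11, 3, 28 → max 28
Loop regrets: 20, 5, 30, 0 → max 30
Smallest max regret = 27 → Bridge.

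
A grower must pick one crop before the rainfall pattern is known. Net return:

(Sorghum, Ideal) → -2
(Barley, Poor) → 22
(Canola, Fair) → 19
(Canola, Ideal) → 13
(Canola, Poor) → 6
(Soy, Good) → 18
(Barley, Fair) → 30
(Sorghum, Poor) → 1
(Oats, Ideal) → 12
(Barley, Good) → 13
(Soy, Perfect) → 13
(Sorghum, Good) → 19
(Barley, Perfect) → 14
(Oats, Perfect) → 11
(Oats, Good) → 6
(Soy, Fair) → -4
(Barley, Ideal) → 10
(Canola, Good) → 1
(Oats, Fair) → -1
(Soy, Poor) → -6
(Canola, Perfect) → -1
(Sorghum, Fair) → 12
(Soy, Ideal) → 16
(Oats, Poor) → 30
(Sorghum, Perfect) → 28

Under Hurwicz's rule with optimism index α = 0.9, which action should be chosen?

Barley

Soy: 0.9·18 + 0.1·(-6) = 15.6
Sorghum: 0.9·28 + 0.1·(-2) = 25
Barley: 0.9·30 + 0.1·10 = 28
Canola: 0.9·19 + 0.1·(-1) = 17
Oats: 0.9·30 + 0.1·(-1) = 26.9
Highest Hurwicz score = 28 → Barley.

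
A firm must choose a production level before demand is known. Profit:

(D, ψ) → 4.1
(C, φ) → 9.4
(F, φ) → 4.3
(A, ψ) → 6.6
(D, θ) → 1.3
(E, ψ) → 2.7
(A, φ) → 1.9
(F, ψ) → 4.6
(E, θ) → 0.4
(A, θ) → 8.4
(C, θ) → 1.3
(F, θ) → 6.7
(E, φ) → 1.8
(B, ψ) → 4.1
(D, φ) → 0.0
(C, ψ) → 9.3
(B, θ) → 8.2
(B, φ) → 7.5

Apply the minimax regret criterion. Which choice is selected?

F

Column bests: θ=8.4, φ=9.4, ψ=9.3.
A regrets: 0.0, 7.5, 2.7 → max 7.5
B regrets: 0.2, 1.9, 5.2 → max 5.2
C regrets: 7.1, 0.0, 0.0 → max 7.1
D regrets: 7.1, 9.4, 5.2 → max 9.4
E regrets: 8.0, 7.6, 6.6 → max 8.0
F regrets: 1.7, 5.1, 4.7 → max 5.1
Smallest max regret = 5.1 → F.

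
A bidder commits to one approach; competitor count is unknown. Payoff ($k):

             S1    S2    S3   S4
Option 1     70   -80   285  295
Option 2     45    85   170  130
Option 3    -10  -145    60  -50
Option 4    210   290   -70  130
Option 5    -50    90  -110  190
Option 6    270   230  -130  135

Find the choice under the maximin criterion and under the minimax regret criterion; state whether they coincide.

Row minima: Option 1=-80, Option 2=45, Option 3=-145, Option 4=-70, Option 5=-110, Option 6=-130
Best worst-case = 45 → Option 2.
Column bests: S1=270, S2=290, S3=285, S4=295.
Option 1 regrets: 200, 370, 0, 0 → max 370
Option 2 regrets: 225, 205, 115, 165 → max 225
Option 3 regrets: 280, 435, 225, 345 → max 435
Option 4 regrets: 60, 0, 355, 165 → max 355
Option 5 regrets: 320, 200, 395, 105 → max 395
Option 6 regrets: 0, 60, 415, 160 → max 415
Smallest max regret = 225 → Option 2.

maximin → Option 2; minimax regret → Option 2 (agree)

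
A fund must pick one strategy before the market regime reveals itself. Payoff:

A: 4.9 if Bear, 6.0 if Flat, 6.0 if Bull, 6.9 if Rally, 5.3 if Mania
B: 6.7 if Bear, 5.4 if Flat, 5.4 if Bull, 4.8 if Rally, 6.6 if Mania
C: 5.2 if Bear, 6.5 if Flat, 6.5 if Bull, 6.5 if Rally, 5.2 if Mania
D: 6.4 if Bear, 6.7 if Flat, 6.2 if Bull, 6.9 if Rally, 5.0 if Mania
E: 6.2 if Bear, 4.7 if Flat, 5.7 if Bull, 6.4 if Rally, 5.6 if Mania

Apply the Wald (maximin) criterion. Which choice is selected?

C

Row minima: A=4.9, B=4.8, C=5.2, D=5.0, E=4.7
Best worst-case = 5.2 → C.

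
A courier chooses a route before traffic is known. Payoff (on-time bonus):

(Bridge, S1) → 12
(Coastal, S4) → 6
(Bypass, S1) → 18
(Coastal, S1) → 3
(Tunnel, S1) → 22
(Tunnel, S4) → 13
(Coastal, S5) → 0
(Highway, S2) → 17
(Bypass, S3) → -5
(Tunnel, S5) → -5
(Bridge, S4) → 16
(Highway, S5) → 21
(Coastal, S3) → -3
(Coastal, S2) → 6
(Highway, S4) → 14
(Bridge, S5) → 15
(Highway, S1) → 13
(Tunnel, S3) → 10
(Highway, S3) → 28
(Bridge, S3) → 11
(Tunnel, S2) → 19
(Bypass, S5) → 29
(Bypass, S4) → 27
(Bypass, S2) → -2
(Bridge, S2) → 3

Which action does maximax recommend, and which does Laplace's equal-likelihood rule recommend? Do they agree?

maximax → Bypass; laplace → Highway (disagree)

Row maxima: Highway=28, Bridge=16, Tunnel=22, Coastal=6, Bypass=29
Best best-case = 29 → Bypass.
Row averages: Highway=18.6, Bridge=11.4, Tunnel=11.8, Coastal=2.4, Bypass=13.4
Highest average = 18.6 → Highway.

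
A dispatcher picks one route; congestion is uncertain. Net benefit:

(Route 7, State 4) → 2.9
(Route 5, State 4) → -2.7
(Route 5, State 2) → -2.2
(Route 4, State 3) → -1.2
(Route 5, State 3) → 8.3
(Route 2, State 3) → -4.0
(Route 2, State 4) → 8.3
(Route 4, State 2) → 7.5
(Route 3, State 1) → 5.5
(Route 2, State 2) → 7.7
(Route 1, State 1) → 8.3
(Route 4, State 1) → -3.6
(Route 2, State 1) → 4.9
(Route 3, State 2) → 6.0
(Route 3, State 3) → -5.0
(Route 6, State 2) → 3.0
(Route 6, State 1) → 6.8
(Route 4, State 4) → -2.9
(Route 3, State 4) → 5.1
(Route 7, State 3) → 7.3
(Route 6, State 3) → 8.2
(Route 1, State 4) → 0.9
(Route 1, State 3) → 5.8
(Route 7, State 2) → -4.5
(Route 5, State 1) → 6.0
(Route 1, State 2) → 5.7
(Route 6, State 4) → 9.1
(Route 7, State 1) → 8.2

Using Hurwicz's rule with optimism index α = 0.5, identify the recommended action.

Route 1: 0.5·8.3 + 0.5·0.9 = 4.6
Route 2: 0.5·8.3 + 0.5·(-4.0) = 2.15
Route 3: 0.5·6.0 + 0.5·(-5.0) = 0.5
Route 4: 0.5·7.5 + 0.5·(-3.6) = 1.95
Route 5: 0.5·8.3 + 0.5·(-2.7) = 2.8
Route 6: 0.5·9.1 + 0.5·3.0 = 6.05
Route 7: 0.5·8.2 + 0.5·(-4.5) = 1.85
Highest Hurwicz score = 6.05 → Route 6.

Route 6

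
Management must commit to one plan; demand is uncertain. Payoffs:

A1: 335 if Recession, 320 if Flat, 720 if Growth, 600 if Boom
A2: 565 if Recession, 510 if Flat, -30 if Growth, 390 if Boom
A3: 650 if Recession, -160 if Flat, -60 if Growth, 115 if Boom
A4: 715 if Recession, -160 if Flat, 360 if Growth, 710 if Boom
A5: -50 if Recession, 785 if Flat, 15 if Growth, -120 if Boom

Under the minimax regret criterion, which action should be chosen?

Column bests: Recession=715, Flat=785, Growth=720, Boom=710.
A1 regrets: 380, 465, 0, 110 → max 465
A2 regrets: 150, 275, 750, 320 → max 750
A3 regrets: 65, 945, 780, 595 → max 945
A4 regrets: 0, 945, 360, 0 → max 945
A5 regrets: 765, 0, 705, 830 → max 830
Smallest max regret = 465 → A1.

A1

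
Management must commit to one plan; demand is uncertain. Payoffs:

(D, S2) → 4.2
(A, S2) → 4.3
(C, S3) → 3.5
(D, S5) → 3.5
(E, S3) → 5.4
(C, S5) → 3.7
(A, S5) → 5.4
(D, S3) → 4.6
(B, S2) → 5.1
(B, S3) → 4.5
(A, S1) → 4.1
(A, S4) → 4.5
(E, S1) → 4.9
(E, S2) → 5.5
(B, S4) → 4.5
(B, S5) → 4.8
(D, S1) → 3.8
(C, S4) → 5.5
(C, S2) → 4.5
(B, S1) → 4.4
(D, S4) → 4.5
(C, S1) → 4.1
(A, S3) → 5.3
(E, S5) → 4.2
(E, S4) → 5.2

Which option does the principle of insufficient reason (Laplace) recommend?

Row averages: A=4.72, B=4.66, C=4.26, D=4.12, E=5.04
Highest average = 5.04 → E.

E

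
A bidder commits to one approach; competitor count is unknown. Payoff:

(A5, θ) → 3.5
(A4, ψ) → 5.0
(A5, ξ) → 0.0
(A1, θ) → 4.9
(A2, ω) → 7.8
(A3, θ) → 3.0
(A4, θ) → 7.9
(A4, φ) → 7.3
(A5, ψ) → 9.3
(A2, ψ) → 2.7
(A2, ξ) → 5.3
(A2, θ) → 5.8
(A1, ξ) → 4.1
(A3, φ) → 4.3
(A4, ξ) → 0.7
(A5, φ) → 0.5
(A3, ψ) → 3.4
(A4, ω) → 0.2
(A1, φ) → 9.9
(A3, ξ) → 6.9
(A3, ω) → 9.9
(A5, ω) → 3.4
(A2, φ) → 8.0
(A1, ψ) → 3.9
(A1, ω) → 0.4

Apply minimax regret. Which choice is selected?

A3

Column bests: θ=7.9, φ=9.9, ψ=9.3, ω=9.9, ξ=6.9.
A1 regrets: 3.0, 0.0, 5.4, 9.5, 2.8 → max 9.5
A2 regrets: 2.1, 1.9, 6.6, 2.1, 1.6 → max 6.6
A3 regrets: 4.9, 5.6, 5.9, 0.0, 0.0 → max 5.9
A4 regrets: 0.0, 2.6, 4.3, 9.7, 6.2 → max 9.7
A5 regrets: 4.4, 9.4, 0.0, 6.5, 6.9 → max 9.4
Smallest max regret = 5.9 → A3.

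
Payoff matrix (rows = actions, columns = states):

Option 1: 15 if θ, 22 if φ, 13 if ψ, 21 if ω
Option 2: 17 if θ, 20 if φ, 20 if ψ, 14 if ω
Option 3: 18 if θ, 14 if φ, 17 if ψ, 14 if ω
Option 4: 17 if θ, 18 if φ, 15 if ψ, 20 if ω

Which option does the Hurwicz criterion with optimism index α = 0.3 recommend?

Option 4

Option 1: 0.3·22 + 0.7·13 = 15.7
Option 2: 0.3·20 + 0.7·14 = 15.8
Option 3: 0.3·18 + 0.7·14 = 15.2
Option 4: 0.3·20 + 0.7·15 = 16.5
Highest Hurwicz score = 16.5 → Option 4.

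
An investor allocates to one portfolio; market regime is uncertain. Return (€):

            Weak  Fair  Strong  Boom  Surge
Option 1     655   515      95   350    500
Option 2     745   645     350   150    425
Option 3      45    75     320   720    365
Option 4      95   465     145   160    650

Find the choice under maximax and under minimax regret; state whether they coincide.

Row maxima: Option 1=655, Option 2=745, Option 3=720, Option 4=650
Best best-case = 745 → Option 2.
Column bests: Weak=745, Fair=645, Strong=350, Boom=720, Surge=650.
Option 1 regrets: 90, 130, 255, 370, 150 → max 370
Option 2 regrets: 0, 0, 0, 570, 225 → max 570
Option 3 regrets: 700, 570, 30, 0, 285 → max 700
Option 4 regrets: 650, 180, 205, 560, 0 → max 650
Smallest max regret = 370 → Option 1.

maximax → Option 2; minimax regret → Option 1 (disagree)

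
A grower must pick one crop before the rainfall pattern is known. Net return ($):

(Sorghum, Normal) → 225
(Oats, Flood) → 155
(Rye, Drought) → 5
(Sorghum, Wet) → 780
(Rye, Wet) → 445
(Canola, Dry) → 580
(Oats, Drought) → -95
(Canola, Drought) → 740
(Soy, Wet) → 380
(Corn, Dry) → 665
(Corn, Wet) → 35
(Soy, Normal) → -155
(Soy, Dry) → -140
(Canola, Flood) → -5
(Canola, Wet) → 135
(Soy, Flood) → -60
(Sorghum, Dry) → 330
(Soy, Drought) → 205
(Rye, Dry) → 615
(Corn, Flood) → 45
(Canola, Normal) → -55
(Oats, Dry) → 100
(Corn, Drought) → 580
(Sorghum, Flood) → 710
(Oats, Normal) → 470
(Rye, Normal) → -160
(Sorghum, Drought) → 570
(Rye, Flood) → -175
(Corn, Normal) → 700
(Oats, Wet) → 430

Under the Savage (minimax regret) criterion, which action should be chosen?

Sorghum

Column bests: Drought=740, Dry=665, Normal=700, Wet=780, Flood=710.
Oats regrets: 835, 565, 230, 350, 555 → max 835
Rye regrets: 735, 50, 860, 335, 885 → max 885
Soy regrets: 535, 805, 855, 400, 770 → max 855
Canola regrets: 0, 85, 755, 645, 715 → max 755
Corn regrets: 160, 0, 0, 745, 665 → max 745
Sorghum regrets: 170, 335, 475, 0, 0 → max 475
Smallest max regret = 475 → Sorghum.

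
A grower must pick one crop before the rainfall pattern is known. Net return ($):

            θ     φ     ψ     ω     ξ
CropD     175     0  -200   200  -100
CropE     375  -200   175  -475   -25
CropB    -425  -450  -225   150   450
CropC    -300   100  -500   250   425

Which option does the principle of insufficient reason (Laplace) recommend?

CropD

Row averages: CropD=15, CropE=-30, CropB=-100, CropC=-5
Highest average = 15 → CropD.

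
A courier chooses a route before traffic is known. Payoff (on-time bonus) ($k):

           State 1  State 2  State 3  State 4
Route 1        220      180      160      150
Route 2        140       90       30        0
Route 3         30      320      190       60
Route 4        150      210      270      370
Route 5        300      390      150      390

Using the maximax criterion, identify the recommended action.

Route 5

Row maxima: Route 1=220, Route 2=140, Route 3=320, Route 4=370, Route 5=390
Best best-case = 390 → Route 5.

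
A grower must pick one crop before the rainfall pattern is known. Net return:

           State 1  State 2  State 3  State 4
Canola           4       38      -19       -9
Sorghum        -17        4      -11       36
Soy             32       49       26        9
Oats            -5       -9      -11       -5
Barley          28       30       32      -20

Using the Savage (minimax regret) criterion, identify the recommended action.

Column bests: State 1=32, State 2=49, State 3=32, State 4=36.
Canola regrets: 28, 11, 51, 45 → max 51
Sorghum regrets: 49, 45, 43, 0 → max 49
Soy regrets: 0, 0, 6, 27 → max 27
Oats regrets: 37, 58, 43, 41 → max 58
Barley regrets: 4, 19, 0, 56 → max 56
Smallest max regret = 27 → Soy.

Soy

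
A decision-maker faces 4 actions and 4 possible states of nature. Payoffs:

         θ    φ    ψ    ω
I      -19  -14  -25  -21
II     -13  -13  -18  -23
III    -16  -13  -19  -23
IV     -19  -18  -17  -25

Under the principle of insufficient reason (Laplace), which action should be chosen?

II

Row averages: I=-19.75, II=-16.75, III=-17.75, IV=-19.75
Highest average = -16.75 → II.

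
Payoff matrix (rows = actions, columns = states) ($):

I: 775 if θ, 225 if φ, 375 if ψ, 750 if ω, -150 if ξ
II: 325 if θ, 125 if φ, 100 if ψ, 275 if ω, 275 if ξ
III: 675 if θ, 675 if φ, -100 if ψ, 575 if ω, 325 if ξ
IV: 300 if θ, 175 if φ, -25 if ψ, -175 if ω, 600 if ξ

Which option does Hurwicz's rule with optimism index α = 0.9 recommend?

I: 0.9·775 + 0.1·(-150) = 682.5
II: 0.9·325 + 0.1·100 = 302.5
III: 0.9·675 + 0.1·(-100) = 597.5
IV: 0.9·600 + 0.1·(-175) = 522.5
Highest Hurwicz score = 682.5 → I.

I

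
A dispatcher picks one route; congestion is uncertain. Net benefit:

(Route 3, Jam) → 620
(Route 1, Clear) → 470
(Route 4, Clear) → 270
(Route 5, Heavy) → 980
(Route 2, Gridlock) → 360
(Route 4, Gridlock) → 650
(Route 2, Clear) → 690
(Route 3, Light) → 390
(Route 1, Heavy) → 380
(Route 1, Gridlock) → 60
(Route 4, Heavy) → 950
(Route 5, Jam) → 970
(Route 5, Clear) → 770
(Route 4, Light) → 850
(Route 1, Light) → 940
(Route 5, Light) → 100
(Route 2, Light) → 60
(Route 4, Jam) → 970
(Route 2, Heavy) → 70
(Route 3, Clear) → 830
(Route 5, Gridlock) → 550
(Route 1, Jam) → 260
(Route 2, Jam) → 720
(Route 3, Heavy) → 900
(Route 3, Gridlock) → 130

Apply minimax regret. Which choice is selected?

Column bests: Clear=830, Light=940, Heavy=980, Jam=970, Gridlock=650.
Route 1 regrets: 360, 0, 600, 710, 590 → max 710
Route 2 regrets: 140, 880, 910, 250, 290 → max 910
Route 3 regrets: 0, 550, 80, 350, 520 → max 550
Route 4 regrets: 560, 90, 30, 0, 0 → max 560
Route 5 regrets: 60, 840, 0, 0, 100 → max 840
Smallest max regret = 550 → Route 3.

Route 3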